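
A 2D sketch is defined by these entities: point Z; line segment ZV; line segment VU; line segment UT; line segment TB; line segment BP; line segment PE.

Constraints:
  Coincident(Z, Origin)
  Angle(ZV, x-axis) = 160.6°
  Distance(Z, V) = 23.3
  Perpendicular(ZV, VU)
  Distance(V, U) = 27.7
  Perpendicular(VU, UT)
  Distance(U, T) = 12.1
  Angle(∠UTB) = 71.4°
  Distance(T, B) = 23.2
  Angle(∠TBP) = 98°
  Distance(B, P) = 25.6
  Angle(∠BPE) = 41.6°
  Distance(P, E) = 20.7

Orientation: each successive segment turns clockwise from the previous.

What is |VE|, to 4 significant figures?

21.26

Z is at the origin; ZV runs at 160.6° with length 23.3, so V = (-21.98, 7.739). ZV is perpendicular to VU, so VU runs at 70.60°; with |VU| = 27.7, U = (-12.78, 33.87). VU is perpendicular to UT, so UT runs at -19.40°; with |UT| = 12.1, T = (-1.363, 29.85). ∠UTB = 71.4° gives TB at -128.0° from the x-axis; with |TB| = 23.2, B = (-15.65, 11.57). ∠TBP = 98.0° gives BP at 150.0° from the x-axis; with |BP| = 25.6, P = (-37.82, 24.37). ∠BPE = 41.6° gives PE at 11.60° from the x-axis; with |PE| = 20.7, E = (-17.54, 28.53). Then |VE| = |E − V| = 21.26.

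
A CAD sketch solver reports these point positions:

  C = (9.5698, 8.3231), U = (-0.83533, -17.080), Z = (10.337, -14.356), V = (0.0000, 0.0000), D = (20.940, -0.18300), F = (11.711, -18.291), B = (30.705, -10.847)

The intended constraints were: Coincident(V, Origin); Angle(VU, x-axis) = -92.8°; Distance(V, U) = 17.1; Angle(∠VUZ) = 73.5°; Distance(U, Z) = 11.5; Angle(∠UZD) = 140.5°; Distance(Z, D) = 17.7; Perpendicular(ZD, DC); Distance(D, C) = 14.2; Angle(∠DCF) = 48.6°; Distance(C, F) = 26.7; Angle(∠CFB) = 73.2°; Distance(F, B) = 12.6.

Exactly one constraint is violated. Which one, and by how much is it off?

Distance(F, B) = 12.6 — off by 7.80.

V = (0.00, 0.00) ✓; VU at -92.80° ✓; |VU| = 17.10 ✓; ∠VUZ = 73.50° ✓; |UZ| = 11.50 ✓; ∠UZD = 140.5° ✓; |ZD| = 17.70 ✓; ∠(ZD, DC) = 90.00° ✓; |DC| = 14.20 ✓; ∠DCF = 48.60° ✓; |CF| = 26.70 ✓; ∠CFB = 73.20° ✓; |FB| = 20.40 ✗.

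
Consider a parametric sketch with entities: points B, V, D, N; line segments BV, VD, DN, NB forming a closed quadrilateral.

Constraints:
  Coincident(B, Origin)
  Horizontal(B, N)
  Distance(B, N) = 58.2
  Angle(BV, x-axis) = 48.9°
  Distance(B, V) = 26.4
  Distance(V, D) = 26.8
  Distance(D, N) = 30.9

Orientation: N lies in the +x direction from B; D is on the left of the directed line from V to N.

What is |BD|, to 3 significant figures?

50.9

Checks: |BN| = 58.20 ✓; |BV| = 26.40 ✓; |VD| = 26.80 ✓; |DN| = 30.90 ✓.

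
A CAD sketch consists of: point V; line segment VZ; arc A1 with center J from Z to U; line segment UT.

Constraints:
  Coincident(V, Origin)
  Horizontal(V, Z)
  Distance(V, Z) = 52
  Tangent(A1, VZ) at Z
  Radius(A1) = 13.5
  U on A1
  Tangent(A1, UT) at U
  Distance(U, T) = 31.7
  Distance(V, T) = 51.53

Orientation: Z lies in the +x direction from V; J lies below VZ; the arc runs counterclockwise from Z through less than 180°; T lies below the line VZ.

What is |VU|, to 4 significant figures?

40.22

Checks: ∠(JZ, ZV) = 90.00° ✓; |JU| = 13.50 ✓; ∠(JU, UT) = 90.00° ✓; |UT| = 31.70 ✓; |VT| = 51.53 ✓.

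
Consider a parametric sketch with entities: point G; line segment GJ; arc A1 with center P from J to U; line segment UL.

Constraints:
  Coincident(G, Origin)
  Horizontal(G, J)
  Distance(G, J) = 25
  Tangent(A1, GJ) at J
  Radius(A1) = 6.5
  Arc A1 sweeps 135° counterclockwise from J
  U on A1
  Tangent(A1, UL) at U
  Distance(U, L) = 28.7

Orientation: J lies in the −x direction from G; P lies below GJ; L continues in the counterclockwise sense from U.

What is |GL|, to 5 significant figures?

32.739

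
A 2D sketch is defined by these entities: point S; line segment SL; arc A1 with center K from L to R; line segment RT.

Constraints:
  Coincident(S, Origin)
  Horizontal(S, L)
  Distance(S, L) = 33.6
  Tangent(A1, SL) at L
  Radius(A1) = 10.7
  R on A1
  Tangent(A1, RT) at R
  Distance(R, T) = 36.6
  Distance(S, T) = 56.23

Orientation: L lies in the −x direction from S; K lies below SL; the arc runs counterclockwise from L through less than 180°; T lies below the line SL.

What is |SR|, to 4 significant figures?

45.91

Checks: ∠(KL, LS) = 90.00° ✓; |KL| = 10.70 ✓; |KR| = 10.70 ✓; ∠(KR, RT) = 90.00° ✓; |RT| = 36.60 ✓; |ST| = 56.23 ✓.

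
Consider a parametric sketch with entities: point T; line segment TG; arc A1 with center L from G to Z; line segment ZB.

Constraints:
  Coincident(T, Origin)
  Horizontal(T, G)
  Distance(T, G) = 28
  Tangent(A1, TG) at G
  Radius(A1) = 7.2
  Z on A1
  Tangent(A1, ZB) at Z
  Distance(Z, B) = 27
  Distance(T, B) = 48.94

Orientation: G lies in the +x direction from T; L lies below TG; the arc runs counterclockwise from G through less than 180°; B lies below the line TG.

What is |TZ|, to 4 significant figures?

24.23

Checks: |LZ| = 7.200 ✓; ∠(LZ, ZB) = 90.00° ✓; |ZB| = 27.00 ✓; |TB| = 48.94 ✓.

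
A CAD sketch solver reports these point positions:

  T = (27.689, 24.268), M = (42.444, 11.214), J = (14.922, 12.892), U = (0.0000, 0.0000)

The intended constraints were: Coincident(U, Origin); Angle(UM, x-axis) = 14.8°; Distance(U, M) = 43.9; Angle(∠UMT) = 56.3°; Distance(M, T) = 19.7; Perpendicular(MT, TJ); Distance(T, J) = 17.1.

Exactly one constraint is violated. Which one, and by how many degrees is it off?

Perpendicular(MT, TJ) — off by 6.80°.

U = (0.00, 0.00) ✓; UM at 14.80° ✓; |UM| = 43.90 ✓; ∠UMT = 56.30° ✓; |MT| = 19.70 ✓; ∠(MT, TJ) = 83.20° ✗; |TJ| = 17.10 ✓.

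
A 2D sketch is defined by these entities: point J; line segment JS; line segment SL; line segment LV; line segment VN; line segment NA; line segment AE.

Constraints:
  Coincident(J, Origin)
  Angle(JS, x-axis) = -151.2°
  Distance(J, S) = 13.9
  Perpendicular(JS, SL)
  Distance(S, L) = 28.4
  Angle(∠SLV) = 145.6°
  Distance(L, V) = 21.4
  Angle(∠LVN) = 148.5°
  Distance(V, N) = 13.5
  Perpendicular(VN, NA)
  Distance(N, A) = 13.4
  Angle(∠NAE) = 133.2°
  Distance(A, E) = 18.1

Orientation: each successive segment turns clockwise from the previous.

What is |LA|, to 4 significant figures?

31.82

J is at the origin; JS runs at -151.2° with length 13.9, so S = (-12.18, -6.696). JS ⟂ SL, so SL runs at 118.8°; with |SL| = 28.4, L = (-25.86, 18.19). ∠SLV = 145.6° gives LV at 84.40° from the x-axis; with |LV| = 21.4, V = (-23.77, 39.49). ∠LVN = 148.5° gives VN at 52.90° from the x-axis; with |VN| = 13.5, N = (-15.63, 50.26). The perpendicularity gives NA at right angles to VN, so NA runs at -37.10°; with |NA| = 13.4, A = (-4.943, 42.17). Then |LA| = |A − L| = 31.82.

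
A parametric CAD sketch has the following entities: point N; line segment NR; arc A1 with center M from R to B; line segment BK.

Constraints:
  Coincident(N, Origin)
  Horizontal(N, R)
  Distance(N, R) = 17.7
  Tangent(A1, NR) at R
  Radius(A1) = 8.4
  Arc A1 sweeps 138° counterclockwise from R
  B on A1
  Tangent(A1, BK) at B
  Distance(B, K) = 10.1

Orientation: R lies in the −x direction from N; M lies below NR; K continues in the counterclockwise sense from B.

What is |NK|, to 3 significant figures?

26.6

N is at the origin; N and R share the same y with |NR| = 17.7 and R on the −x side, so R = (-17.7, 0.00). A1 meets NR tangentially, so MR is at right angles to NR, so M = R + (0, -8.4) = (-17.7, -8.40). On A1, R sits at bearing 90° from M; a 138° counterclockwise sweep puts B at bearing 228°, so B = M + 8.4·(cos 228°, sin 228°) = (-23.3, -14.6). Since A1 is tangent to BK there, MB ⟂ BK, so BK runs along (−sin 228°, cos 228°); with |BK| = 10.1, K = (-15.8, -21.4). Then |NK| = |K − N| = 26.6.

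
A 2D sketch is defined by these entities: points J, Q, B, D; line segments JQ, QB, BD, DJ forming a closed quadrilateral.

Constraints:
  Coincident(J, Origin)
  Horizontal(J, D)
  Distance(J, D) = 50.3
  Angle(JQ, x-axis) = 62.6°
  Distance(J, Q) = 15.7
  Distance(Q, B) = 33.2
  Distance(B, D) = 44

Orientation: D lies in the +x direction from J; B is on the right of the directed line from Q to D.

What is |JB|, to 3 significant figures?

21.9

J is at the origin; J and D share the same y with |JD| = 50.3 and D in +x, so D = (50.3, 0). JQ runs at 62.6° with |JQ| = 15.7, so Q = (7.23, 13.9). B is determined by |QB| = 33.2 and |BD| = 44.0 together: it lies at the intersection of circle(Q, 33.2) and circle(D, 44.0). With |QD| = 45.3, the foot of the radical line on QD is 13.4 from Q and the perpendicular offset is √(33.2² − 13.4²) = 30.4. Taking the right-of-QD solution: B = (10.7, -19.1).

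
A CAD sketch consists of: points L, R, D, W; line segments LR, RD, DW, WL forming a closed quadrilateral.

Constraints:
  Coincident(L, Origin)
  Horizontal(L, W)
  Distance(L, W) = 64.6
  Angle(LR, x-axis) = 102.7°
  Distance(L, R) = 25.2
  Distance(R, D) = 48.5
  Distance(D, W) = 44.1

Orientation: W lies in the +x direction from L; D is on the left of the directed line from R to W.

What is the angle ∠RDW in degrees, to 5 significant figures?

106.67°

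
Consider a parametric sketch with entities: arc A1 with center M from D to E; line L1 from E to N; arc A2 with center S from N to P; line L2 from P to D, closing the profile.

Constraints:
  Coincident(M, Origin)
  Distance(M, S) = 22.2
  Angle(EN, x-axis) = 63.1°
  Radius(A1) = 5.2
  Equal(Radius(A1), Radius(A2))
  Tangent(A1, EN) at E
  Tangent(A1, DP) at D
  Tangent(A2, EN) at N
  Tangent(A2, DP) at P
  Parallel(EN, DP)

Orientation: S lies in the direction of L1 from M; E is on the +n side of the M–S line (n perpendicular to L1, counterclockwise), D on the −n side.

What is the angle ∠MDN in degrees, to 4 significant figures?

64.90°

The slot axis is L1's direction at 63.1°, so u = (cos 63.1°, sin 63.1°) = (0.4524, 0.8918) and n = (−sin 63.1°, cos 63.1°) = (-0.8918, 0.4524). M is at the origin and S lies 22.2 along u from M, so S = 22.2·u = (10.04, 19.80). Tangency of A1 to both parallel lines with radius 5.2 puts E and D at M ± 5.2·n: E = (-4.637, 2.353), D = (4.637, -2.353). Equal radii place N and P the same way about S: N = S + 5.2·n = (5.407, 22.15), P = S − 5.2·n = (14.68, 17.45). Then cos ∠MDN = DM·DN / (|DM||DN|), giving 64.90°.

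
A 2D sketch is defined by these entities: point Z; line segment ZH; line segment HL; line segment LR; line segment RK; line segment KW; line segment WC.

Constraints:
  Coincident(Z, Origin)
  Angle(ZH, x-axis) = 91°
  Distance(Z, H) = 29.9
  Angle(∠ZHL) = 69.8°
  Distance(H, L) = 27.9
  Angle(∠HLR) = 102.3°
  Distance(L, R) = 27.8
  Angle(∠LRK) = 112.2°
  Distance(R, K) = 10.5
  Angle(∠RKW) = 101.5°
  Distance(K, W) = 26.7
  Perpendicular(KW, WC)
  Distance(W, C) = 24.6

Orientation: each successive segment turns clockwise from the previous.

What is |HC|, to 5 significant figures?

23.263

Z is at the origin; ZH runs at 91.0° with length 29.9, so H = (-0.52183, 29.895). ∠ZHL = 69.8° gives HL at -19.200° from the x-axis; with |HL| = 27.9, L = (25.826, 20.720). ∠HLR = 102.3° gives LR at -96.900° from the x-axis; with |LR| = 27.8, R = (22.486, -6.8786). ∠LRK = 112.2° gives RK at -164.70° from the x-axis; with |RK| = 10.5, K = (12.359, -9.6493). ∠RKW = 101.5° gives KW at 116.80° from the x-axis; with |KW| = 26.7, W = (0.32019, 14.183). The perpendicularity gives WC at right angles to KW, so WC runs at 26.800°; with |WC| = 24.6, C = (22.278, 25.274). Then |HC| = |C − H| = 23.263.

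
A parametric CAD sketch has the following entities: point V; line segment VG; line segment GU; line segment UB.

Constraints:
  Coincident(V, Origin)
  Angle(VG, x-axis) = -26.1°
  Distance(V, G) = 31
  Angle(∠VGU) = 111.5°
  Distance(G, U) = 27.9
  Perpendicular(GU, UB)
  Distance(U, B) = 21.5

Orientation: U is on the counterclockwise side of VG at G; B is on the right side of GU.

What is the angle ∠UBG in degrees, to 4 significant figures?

52.38°

V is at the origin; VG runs at -26.1° with length 31.0, so G = 31.0·(cos -26.1°, sin -26.1°) = (27.84, -13.64). ∠VGU = 111.5°, so GU runs at -26.1° + (180° − 111.5°) = 42.40° from the x-axis; with |GU| = 27.9, U = G + 27.9·(cos 42.40°, sin 42.40°) = (48.44, 5.175). GU ⟂ UB; with |UB| = 21.5 on the right of GU, B = U + 21.5·(0.6743, -0.7385) = (62.94, -10.70). Then cos ∠UBG = BU·BG / (|BU||BG|), giving 52.38°.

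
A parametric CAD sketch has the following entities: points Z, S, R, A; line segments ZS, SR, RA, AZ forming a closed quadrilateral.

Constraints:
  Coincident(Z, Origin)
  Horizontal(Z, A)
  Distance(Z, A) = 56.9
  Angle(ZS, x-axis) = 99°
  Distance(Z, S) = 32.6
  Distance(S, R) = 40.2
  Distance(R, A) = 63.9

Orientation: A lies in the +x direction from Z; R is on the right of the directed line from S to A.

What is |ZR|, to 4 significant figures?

10.29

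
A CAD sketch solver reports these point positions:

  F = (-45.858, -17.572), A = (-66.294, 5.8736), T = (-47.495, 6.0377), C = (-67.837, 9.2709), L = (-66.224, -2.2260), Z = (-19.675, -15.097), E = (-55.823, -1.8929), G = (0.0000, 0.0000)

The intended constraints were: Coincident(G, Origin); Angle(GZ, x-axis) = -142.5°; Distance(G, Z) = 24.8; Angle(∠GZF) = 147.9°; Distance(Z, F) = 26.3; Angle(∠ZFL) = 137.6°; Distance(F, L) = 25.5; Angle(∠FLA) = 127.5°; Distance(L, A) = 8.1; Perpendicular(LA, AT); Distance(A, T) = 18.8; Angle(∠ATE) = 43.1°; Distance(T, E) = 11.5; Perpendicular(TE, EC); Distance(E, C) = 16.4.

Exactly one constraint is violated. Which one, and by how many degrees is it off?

Perpendicular(TE, EC) — off by 3.50°.

G = (0.00, 0.00) ✓; GZ at -142.5° ✓; |GZ| = 24.80 ✓; ∠GZF = 147.9° ✓; |ZF| = 26.30 ✓; ∠ZFL = 137.6° ✓; |FL| = 25.50 ✓; ∠FLA = 127.5° ✓; |LA| = 8.100 ✓; ∠(LA, AT) = 90.00° ✓; |AT| = 18.80 ✓; ∠ATE = 43.10° ✓; |TE| = 11.50 ✓; ∠(TE, EC) = 86.50° ✗; |EC| = 16.40 ✓.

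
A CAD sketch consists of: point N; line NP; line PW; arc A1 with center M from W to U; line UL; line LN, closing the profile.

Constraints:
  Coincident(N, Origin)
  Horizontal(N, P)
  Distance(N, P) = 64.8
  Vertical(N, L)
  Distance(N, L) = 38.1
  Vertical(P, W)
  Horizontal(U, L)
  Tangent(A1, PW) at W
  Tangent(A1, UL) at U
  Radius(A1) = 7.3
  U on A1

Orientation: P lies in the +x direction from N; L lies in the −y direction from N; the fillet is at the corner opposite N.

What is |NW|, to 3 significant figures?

71.7

The virtual corner opposite N is at (64.8, -38.1). A1 meets PW tangentially, so MW is at right angles to PW and since A1 is tangent to UL there, MU ⟂ UL, with radius 7.3, so the center M sits 7.3 in from both sides at M = (57.5, -30.8). That places the tangent points at W = (64.8, -30.8) on PW and U = (57.5, -38.1) on UL. Then |NW| = |W − N| = 71.7.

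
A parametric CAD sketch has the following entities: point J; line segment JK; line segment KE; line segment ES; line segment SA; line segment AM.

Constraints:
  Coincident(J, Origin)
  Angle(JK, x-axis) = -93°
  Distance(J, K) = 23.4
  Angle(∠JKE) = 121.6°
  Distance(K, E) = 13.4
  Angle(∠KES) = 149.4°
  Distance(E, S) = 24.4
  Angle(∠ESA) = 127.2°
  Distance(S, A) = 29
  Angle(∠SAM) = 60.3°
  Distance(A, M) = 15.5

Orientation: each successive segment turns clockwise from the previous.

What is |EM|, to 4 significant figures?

36.56

J is at the origin; JK runs at -93.0° with length 23.4, so K = (-1.225, -23.37). ∠JKE = 121.6° gives KE at -151.4° from the x-axis; with |KE| = 13.4, E = (-12.99, -29.78). ∠KES = 149.4° gives ES at 178.0° from the x-axis; with |ES| = 24.4, S = (-37.37, -28.93). ∠ESA = 127.2° gives SA at 125.2° from the x-axis; with |SA| = 29.0, A = (-54.09, -5.234). ∠SAM = 60.3° gives AM at 5.500° from the x-axis; with |AM| = 15.5, M = (-38.66, -3.748). Then |EM| = |M − E| = 36.56.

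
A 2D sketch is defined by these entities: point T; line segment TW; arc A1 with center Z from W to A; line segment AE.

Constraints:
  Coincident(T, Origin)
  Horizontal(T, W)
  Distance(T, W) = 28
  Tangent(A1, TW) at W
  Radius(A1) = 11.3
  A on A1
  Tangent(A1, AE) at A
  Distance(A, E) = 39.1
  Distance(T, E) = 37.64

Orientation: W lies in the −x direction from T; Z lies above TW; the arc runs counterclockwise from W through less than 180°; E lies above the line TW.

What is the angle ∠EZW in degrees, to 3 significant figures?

130°

T is at the origin; T and W share the same y with |TW| = 28.0 and W on the −x side, so W = (-28.0, 0.00). A1 meets TW tangentially, so ZW is at right angles to TW, so Z = W + (0, 11.3) = (-28.0, 11.3). Since ZA ⟂ AE (tangency), |ZE| = √(11.3² + 39.1²) = 40.7 regardless of where A sits on A1. So E lies on both circle(T, 37.64) and circle(Z, 40.7); the above-TW intersection is E = (3.14, 37.5). A is the foot of the tangent from E: A = (-18.6, 5.01).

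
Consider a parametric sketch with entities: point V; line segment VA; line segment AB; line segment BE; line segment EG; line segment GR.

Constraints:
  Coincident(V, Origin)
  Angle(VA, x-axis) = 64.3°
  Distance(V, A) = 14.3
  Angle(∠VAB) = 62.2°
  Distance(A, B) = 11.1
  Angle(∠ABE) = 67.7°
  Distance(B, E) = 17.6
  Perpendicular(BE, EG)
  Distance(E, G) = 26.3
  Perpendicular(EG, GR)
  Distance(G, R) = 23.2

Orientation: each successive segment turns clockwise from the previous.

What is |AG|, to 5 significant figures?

20.886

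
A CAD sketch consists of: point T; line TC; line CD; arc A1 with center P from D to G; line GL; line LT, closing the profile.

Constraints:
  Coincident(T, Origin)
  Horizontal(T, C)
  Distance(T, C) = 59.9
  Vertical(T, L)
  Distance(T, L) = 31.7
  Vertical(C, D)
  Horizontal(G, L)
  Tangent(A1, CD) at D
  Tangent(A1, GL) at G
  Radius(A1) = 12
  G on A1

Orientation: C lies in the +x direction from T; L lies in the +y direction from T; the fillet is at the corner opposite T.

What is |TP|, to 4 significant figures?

51.79

T is at the origin; TC is horizontal with |TC| = 59.9 and C on the +x side, so C = (59.90, 0.000). T and L share the same x with |TL| = 31.7 and L on the +y side, so L = (0.000, 31.70). The virtual corner opposite T is at (59.90, 31.70). Tangency of A1 to CD means the radius PD is perpendicular to CD and the tangent condition forces PG to be normal to GL, with radius 12.0, so the center P sits 12.0 in from both sides at P = (47.90, 19.70). Then |TP| = |P − T| = 51.79.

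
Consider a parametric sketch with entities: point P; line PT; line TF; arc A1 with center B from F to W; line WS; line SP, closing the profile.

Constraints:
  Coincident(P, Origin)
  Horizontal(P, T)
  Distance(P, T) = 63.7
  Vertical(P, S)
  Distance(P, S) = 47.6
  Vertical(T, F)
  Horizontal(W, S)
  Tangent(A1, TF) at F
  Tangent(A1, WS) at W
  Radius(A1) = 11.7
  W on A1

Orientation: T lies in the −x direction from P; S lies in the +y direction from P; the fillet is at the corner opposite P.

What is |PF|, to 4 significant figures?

73.12

P is at the origin; PT is horizontal with |PT| = 63.7 and T on the −x side, so T = (-63.70, 0.000). PS is vertical with |PS| = 47.6 and S on the +y side, so S = (0.000, 47.60). The virtual corner opposite P is at (-63.70, 47.60). A1 meets TF tangentially, so BF is at right angles to TF and the tangent condition forces BW to be normal to WS, with radius 11.7, so the center B sits 11.7 in from both sides at B = (-52.00, 35.90). That places the tangent points at F = (-63.70, 35.90) on TF and W = (-52.00, 47.60) on WS. Then |PF| = |F − P| = 73.12.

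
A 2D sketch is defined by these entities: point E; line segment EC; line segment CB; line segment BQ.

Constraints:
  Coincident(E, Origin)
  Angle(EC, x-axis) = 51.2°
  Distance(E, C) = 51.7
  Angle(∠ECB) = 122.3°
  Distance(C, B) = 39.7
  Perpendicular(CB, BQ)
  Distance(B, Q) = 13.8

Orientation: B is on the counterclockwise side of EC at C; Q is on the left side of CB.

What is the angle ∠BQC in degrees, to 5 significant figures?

70.832°

∠ECB = 122.3°, so CB runs at 51.2° + (180° − 122.3°) = 108.90° from the x-axis; with |CB| = 39.7, B = C + 39.7·(cos 108.90°, sin 108.90°) = (19.536, 77.851). CB is perpendicular to BQ; with |BQ| = 13.8 on the left of CB, Q = B + 13.8·(-0.94609, -0.32392) = (6.4799, 73.381). Then cos ∠BQC = QB·QC / (|QB||QC|), giving 70.832°.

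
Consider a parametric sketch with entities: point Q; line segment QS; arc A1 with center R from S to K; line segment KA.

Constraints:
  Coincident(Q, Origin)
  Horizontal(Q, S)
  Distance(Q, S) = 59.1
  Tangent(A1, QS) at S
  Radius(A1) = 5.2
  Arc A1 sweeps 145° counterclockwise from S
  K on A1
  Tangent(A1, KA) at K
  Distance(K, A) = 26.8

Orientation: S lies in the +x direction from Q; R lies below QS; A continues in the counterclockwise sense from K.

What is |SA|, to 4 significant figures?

31.25

Q is at the origin; QS is horizontal with |QS| = 59.1 and S on the +x side, so S = (59.10, 0.000). Since A1 is tangent to QS there, RS ⟂ QS, so R = S + (0, -5.2) = (59.10, -5.200). On A1, S sits at bearing 90° from R; a 145° counterclockwise sweep puts K at bearing 235°, so K = R + 5.2·(cos 235°, sin 235°) = (56.12, -9.460). Tangency of A1 to KA means the radius RK is perpendicular to KA, so KA runs along (−sin 235°, cos 235°); with |KA| = 26.8, A = (78.07, -24.83). Then |SA| = |A − S| = 31.25.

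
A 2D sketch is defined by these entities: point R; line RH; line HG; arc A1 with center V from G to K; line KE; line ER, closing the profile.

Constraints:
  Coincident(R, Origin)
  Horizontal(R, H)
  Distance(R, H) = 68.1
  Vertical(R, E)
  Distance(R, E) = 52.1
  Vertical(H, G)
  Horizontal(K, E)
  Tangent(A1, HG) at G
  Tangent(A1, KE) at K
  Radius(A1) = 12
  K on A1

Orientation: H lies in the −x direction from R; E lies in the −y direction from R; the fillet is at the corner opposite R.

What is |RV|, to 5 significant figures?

68.958

R is at the origin; R and H share the same y with |RH| = 68.1 and H on the −x side, so H = (-68.100, 0.0000). RE is vertical with |RE| = 52.1 and E on the −y side, so E = (0.0000, -52.100). The virtual corner opposite R is at (-68.100, -52.100). The tangent condition forces VG to be normal to HG and the tangent condition forces VK to be normal to KE, with radius 12.0, so the center V sits 12.0 in from both sides at V = (-56.100, -40.100). Then |RV| = |V − R| = 68.958.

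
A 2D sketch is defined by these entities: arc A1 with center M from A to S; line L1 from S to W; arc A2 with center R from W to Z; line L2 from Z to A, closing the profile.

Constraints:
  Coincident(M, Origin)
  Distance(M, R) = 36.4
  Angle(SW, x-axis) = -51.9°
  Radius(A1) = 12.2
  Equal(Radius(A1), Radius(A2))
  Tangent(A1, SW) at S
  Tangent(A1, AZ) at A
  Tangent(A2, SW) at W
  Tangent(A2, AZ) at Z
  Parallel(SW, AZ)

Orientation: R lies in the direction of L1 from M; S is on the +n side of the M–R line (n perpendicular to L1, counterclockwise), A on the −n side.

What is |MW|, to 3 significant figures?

38.4

The slot axis is L1's direction at -51.9°, so u = (cos -51.9°, sin -51.9°) = (0.617, -0.787) and n = (−sin -51.9°, cos -51.9°) = (0.787, 0.617). M is at the origin and R lies 36.4 along u from M, so R = 36.4·u = (22.5, -28.6). Tangency of A1 to both parallel lines with radius 12.2 puts S and A at M ± 12.2·n: S = (9.60, 7.53), A = (-9.60, -7.53). Equal radii place W and Z the same way about R: W = R + 12.2·n = (32.1, -21.1), Z = R − 12.2·n = (12.9, -36.2). Then |MW| = |W − M| = 38.4.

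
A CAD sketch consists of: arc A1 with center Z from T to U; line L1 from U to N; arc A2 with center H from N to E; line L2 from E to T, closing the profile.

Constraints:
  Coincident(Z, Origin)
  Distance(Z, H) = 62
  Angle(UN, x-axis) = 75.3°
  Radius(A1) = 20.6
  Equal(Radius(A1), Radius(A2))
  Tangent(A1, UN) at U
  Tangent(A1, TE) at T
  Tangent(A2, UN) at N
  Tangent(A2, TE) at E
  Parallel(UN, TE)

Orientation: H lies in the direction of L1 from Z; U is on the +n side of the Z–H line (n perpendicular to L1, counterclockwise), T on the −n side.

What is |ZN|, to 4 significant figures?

65.33

The slot axis is L1's direction at 75.3°, so u = (cos 75.3°, sin 75.3°) = (0.2538, 0.9673) and n = (−sin 75.3°, cos 75.3°) = (-0.9673, 0.2538). Z is at the origin and H lies 62.0 along u from Z, so H = 62.0·u = (15.73, 59.97). Tangency of A1 to both parallel lines with radius 20.6 puts U and T at Z ± 20.6·n: U = (-19.93, 5.227), T = (19.93, -5.227). Equal radii place N and E the same way about H: N = H + 20.6·n = (-4.193, 65.20), E = H − 20.6·n = (35.66, 54.74). Then |ZN| = |N − Z| = 65.33.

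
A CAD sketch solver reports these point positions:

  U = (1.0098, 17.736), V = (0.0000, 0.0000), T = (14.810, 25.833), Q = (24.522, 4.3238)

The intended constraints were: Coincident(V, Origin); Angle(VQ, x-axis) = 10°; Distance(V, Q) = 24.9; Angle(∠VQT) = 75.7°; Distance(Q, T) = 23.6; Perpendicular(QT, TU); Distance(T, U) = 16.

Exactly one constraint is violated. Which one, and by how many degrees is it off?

Perpendicular(QT, TU) — off by 6.10°.

V = (0.00, 0.00) ✓; VQ at 10.00° ✓; |VQ| = 24.90 ✓; ∠VQT = 75.70° ✓; |QT| = 23.60 ✓; ∠(QT, TU) = 96.10° ✗; |TU| = 16.00 ✓.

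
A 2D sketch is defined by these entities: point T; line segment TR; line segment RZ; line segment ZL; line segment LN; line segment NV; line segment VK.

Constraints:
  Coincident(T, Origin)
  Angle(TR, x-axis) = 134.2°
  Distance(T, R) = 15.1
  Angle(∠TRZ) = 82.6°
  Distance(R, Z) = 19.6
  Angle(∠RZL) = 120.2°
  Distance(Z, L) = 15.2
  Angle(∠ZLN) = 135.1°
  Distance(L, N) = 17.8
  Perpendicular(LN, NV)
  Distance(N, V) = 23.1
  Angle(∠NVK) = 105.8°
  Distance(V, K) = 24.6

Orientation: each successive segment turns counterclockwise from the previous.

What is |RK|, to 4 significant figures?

0.1349

T is at the origin; TR runs at 134.2° with length 15.1, so R = (-10.53, 10.83). ∠TRZ = 82.6° gives RZ at -128.4° from the x-axis; with |RZ| = 19.6, Z = (-22.70, -4.535). ∠RZL = 120.2° gives ZL at -68.60° from the x-axis; with |ZL| = 15.2, L = (-17.16, -18.69). ∠ZLN = 135.1° gives LN at -23.70° from the x-axis; with |LN| = 17.8, N = (-0.8568, -25.84). LN is perpendicular to NV, so NV runs at 66.30°; with |NV| = 23.1, V = (8.428, -4.690). ∠NVK = 105.8° gives VK at 140.5° from the x-axis; with |VK| = 24.6, K = (-10.55, 10.96). Then |RK| = |K − R| = 0.1349.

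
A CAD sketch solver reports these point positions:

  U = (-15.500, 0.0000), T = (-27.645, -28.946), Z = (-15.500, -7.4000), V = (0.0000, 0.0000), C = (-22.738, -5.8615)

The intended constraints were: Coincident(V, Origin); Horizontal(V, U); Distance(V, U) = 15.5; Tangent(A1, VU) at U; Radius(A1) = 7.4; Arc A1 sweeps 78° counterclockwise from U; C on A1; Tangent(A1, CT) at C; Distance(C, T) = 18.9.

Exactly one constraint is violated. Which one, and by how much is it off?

Distance(C, T) = 18.9 — off by 4.70.

V = (0.00, 0.00) ✓; V.y = 0.00, U.y = 0.00 ✓; |VU| = 15.50 ✓; ∠(ZU, UV) = 90.00° ✓; |ZU| = 7.400 ✓; bearing(Z→C) − bearing(Z→U) = 78.00° ✓; |ZC| = 7.400 ✓; ∠(ZC, CT) = 90.00° ✓; |CT| = 23.60 ✗.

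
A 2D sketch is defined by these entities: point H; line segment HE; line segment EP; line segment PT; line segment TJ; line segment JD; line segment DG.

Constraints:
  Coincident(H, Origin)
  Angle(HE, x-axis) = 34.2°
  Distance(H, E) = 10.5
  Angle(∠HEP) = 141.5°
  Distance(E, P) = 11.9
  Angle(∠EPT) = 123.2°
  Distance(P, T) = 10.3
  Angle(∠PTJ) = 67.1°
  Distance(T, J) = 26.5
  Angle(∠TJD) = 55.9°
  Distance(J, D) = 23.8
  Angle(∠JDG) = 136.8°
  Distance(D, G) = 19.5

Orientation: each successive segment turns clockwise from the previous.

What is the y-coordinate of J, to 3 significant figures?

-6.78

H is at the origin; HE runs at 34.2° with length 10.5, so E = (8.68, 5.90). ∠HEP = 141.5° gives EP at -4.30° from the x-axis; with |EP| = 11.9, P = (20.6, 5.01). ∠EPT = 123.2° gives PT at -61.1° from the x-axis; with |PT| = 10.3, T = (25.5, -4.01). ∠PTJ = 67.1° gives TJ at -174° from the x-axis; with |TJ| = 26.5, J = (-0.826, -6.78). So J.y = -6.78.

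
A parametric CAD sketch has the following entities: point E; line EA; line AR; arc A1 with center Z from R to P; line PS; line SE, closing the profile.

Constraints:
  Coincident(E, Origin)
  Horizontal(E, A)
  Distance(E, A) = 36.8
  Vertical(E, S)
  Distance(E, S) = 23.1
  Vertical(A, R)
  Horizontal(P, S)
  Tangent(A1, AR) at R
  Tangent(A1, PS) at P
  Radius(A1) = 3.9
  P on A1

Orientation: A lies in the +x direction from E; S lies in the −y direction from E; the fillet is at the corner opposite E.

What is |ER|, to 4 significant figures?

41.51

E is at the origin; EA is horizontal with |EA| = 36.8 and A on the +x side, so A = (36.80, 0.000). ES is vertical with |ES| = 23.1 and S on the −y side, so S = (0.000, -23.10). The virtual corner opposite E is at (36.80, -23.10). Since A1 is tangent to AR there, ZR ⟂ AR and since A1 is tangent to PS there, ZP ⟂ PS, with radius 3.9, so the center Z sits 3.9 in from both sides at Z = (32.90, -19.20). That places the tangent points at R = (36.80, -19.20) on AR and P = (32.90, -23.10) on PS. Then |ER| = |R − E| = 41.51.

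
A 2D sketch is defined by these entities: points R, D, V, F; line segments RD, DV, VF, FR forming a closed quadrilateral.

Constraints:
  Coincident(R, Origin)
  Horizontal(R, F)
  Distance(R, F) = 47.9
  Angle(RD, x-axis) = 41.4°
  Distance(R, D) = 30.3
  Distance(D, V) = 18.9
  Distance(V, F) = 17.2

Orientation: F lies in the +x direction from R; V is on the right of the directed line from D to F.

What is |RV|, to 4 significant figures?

31.12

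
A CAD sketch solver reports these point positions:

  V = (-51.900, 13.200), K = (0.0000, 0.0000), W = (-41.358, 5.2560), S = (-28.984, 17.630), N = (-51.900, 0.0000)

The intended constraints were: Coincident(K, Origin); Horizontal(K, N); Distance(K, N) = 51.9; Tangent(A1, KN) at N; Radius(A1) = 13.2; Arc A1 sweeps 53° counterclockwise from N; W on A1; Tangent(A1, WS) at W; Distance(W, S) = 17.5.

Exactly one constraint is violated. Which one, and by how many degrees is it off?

Tangent(A1, WS) at W — off by 8.00°.

K = (0.00, 0.00) ✓; K.y = 0.00, N.y = 0.00 ✓; |KN| = 51.90 ✓; ∠(VN, NK) = 90.00° ✓; |VN| = 13.20 ✓; bearing(V→W) − bearing(V→N) = 53.00° ✓; |VW| = 13.20 ✓; ∠(VW, WS) = 98.00° ✗; |WS| = 17.50 ✓.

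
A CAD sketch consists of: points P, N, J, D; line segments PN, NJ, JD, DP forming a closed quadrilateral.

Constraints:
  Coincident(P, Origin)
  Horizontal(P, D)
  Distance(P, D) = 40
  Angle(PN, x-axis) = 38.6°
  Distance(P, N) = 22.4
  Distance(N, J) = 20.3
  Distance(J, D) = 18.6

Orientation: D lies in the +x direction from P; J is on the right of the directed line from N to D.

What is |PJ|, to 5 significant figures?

23.039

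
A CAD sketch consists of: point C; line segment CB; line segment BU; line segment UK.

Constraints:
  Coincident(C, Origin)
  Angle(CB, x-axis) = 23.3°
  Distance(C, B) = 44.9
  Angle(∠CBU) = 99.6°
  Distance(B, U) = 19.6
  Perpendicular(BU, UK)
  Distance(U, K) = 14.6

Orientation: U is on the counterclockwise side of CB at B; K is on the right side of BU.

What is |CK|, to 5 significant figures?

64.804

C is at the origin; CB runs at 23.3° with length 44.9, so B = 44.9·(cos 23.3°, sin 23.3°) = (41.238, 17.760). ∠CBU = 99.6°, so BU runs at 23.3° + (180° − 99.6°) = 103.70° from the x-axis; with |BU| = 19.6, U = B + 19.6·(cos 103.70°, sin 103.70°) = (36.596, 36.802). BU is perpendicular to UK; with |UK| = 14.6 on the right of BU, K = U + 14.6·(0.97155, 0.23684) = (50.781, 40.260). Then |CK| = |K − C| = 64.804.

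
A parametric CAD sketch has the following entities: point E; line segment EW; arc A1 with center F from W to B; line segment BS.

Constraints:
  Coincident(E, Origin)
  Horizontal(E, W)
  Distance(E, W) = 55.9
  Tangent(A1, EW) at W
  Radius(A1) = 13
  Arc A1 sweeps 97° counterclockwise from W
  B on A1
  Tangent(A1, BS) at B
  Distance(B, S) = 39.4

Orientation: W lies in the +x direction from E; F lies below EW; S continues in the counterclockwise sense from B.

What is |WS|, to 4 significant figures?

54.30

E is at the origin; EW is horizontal with |EW| = 55.9 and W on the +x side, so W = (55.90, 0.000). Tangency of A1 to EW means the radius FW is perpendicular to EW, so F = W + (0, -13) = (55.90, -13.00). On A1, W sits at bearing 90° from F; a 97° counterclockwise sweep puts B at bearing 187°, so B = F + 13.0·(cos 187°, sin 187°) = (43.00, -14.58). A1 meets BS tangentially, so FB is at right angles to BS, so BS runs along (−sin 187°, cos 187°); with |BS| = 39.4, S = (47.80, -53.69). Then |WS| = |S − W| = 54.30.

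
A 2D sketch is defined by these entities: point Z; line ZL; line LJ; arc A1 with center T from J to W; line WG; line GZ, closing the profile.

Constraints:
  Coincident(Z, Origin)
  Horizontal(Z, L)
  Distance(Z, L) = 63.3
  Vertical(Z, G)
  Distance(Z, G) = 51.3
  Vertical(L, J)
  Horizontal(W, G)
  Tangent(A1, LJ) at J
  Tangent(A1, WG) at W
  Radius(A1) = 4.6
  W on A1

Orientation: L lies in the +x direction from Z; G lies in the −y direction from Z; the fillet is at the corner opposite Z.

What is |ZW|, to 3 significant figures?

78.0

Z is at the origin; Z and L share the same y with |ZL| = 63.3 and L on the +x side, so L = (63.3, 0.00). ZG is vertical with |ZG| = 51.3 and G on the −y side, so G = (0.00, -51.3). The virtual corner opposite Z is at (63.3, -51.3). Since A1 is tangent to LJ there, TJ ⟂ LJ and the tangent condition forces TW to be normal to WG, with radius 4.6, so the center T sits 4.6 in from both sides at T = (58.7, -46.7). That places the tangent points at J = (63.3, -46.7) on LJ and W = (58.7, -51.3) on WG. Then |ZW| = |W − Z| = 78.0.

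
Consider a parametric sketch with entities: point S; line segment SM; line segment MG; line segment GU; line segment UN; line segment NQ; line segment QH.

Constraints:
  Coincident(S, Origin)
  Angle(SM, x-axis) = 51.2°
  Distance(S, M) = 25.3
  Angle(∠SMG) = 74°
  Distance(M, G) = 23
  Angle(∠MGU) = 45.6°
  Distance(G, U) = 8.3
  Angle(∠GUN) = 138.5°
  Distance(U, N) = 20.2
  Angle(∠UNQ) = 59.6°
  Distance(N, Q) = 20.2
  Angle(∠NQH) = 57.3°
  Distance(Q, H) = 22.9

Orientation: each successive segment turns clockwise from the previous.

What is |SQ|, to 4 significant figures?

35.07

S is at the origin; SM runs at 51.2° with length 25.3, so M = (15.85, 19.72). ∠SMG = 74.0° gives MG at -54.80° from the x-axis; with |MG| = 23.0, G = (29.11, 0.9229). ∠MGU = 45.6° gives GU at 170.8° from the x-axis; with |GU| = 8.3, U = (20.92, 2.250). ∠GUN = 138.5° gives UN at 129.3° from the x-axis; with |UN| = 20.2, N = (8.123, 17.88). ∠UNQ = 59.6° gives NQ at 8.900° from the x-axis; with |NQ| = 20.2, Q = (28.08, 21.01). Then |SQ| = |Q − S| = 35.07.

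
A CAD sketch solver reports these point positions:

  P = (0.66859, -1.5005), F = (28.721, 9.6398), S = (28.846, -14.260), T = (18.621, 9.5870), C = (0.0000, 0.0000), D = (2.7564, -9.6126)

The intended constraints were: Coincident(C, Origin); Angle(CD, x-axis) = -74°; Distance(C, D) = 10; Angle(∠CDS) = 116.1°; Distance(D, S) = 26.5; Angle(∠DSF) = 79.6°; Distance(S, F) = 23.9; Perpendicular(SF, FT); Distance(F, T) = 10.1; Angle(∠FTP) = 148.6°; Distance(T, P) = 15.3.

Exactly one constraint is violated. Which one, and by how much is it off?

Distance(T, P) = 15.3 — off by 5.80.

C = (0.00, 0.00) ✓; CD at -74.00° ✓; |CD| = 10.00 ✓; ∠CDS = 116.1° ✓; |DS| = 26.50 ✓; ∠DSF = 79.60° ✓; |SF| = 23.90 ✓; ∠(SF, FT) = 90.00° ✓; |FT| = 10.10 ✓; ∠FTP = 148.6° ✓; |TP| = 21.10 ✗.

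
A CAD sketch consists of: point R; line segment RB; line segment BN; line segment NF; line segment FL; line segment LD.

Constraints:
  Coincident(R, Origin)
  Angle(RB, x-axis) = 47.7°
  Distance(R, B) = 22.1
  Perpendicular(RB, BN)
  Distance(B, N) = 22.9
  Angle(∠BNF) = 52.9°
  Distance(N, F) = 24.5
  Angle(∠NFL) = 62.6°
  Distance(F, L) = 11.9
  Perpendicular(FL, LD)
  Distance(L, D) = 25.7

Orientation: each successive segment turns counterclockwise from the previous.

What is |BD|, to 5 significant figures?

26.292

R is at the origin; RB runs at 47.7° with length 22.1, so B = (14.874, 16.346). The perpendicularity gives BN at right angles to RB, so BN runs at 137.70°; with |BN| = 22.9, N = (-2.0640, 31.758). ∠BNF = 52.9° gives NF at -95.200° from the x-axis; with |NF| = 24.5, F = (-4.2845, 7.3587). ∠NFL = 62.6° gives FL at 22.200° from the x-axis; with |FL| = 11.9, L = (6.7334, 11.855). FL ⟂ LD, so LD runs at 112.20°; with |LD| = 25.7, D = (-2.9771, 35.650). Then |BD| = |D − B| = 26.292.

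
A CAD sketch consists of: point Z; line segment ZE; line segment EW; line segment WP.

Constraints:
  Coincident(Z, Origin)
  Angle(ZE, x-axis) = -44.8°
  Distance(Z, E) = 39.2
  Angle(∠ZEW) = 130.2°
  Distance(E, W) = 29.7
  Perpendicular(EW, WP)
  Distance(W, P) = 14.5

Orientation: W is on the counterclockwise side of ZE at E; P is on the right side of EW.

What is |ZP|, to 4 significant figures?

70.71

Z is at the origin; ZE runs at -44.8° with length 39.2, so E = 39.2·(cos -44.8°, sin -44.8°) = (27.82, -27.62). ∠ZEW = 130.2°, so EW runs at -44.8° + (180° − 130.2°) = 5.000° from the x-axis; with |EW| = 29.7, W = E + 29.7·(cos 5.000°, sin 5.000°) = (57.40, -25.03). The perpendicularity gives WP at right angles to EW; with |WP| = 14.5 on the right of EW, P = W + 14.5·(0.08716, -0.9962) = (58.67, -39.48). Then |ZP| = |P − Z| = 70.71.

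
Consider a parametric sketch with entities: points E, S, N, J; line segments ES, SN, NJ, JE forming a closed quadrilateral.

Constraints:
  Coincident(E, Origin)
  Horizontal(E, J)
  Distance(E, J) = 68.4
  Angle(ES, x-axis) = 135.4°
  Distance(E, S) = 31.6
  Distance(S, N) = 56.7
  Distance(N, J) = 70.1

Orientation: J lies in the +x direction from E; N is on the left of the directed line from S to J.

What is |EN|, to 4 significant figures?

59.52

Checks: |SN| = 56.70 ✓; |NJ| = 70.10 ✓.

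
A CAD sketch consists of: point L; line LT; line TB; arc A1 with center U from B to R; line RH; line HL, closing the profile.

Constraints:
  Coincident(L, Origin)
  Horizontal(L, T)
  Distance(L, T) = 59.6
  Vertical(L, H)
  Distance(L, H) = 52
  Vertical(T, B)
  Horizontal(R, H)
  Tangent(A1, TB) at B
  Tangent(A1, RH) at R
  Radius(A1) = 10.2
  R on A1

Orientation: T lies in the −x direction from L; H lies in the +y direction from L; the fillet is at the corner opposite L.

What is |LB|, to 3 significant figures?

72.8

L is at the origin; L and T share the same y with |LT| = 59.6 and T on the −x side, so T = (-59.6, 0.00). LH is vertical with |LH| = 52.0 and H on the +y side, so H = (0.00, 52.0). The virtual corner opposite L is at (-59.6, 52.0). Since A1 is tangent to TB there, UB ⟂ TB and since A1 is tangent to RH there, UR ⟂ RH, with radius 10.2, so the center U sits 10.2 in from both sides at U = (-49.4, 41.8). That places the tangent points at B = (-59.6, 41.8) on TB and R = (-49.4, 52.0) on RH. Then |LB| = |B − L| = 72.8.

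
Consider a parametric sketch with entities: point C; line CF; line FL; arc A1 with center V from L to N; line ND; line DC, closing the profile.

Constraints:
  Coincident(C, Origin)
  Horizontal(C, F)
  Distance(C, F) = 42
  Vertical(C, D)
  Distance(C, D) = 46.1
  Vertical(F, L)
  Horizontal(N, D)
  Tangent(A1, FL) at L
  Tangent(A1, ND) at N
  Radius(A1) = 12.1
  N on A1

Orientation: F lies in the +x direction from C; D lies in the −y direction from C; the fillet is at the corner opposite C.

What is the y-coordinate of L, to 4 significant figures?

-34.00

The virtual corner opposite C is at (42.00, -46.10). The tangent condition forces VL to be normal to FL and tangency of A1 to ND means the radius VN is perpendicular to ND, with radius 12.1, so the center V sits 12.1 in from both sides at V = (29.90, -34.00). That places the tangent points at L = (42.00, -34.00) on FL and N = (29.90, -46.10) on ND. So L.y = -34.00.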